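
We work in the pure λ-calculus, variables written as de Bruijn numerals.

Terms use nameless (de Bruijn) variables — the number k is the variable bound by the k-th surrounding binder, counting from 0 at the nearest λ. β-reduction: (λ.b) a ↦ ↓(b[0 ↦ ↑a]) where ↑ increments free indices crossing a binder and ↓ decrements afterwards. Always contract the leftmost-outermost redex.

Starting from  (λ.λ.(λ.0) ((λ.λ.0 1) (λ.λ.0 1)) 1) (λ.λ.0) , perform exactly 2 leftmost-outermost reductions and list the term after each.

Answer: after 2 steps: λ.(λ.λ.0 1) (λ.λ.0 1) (λ.λ.0)

Working:
  start: (λ.λ.(λ.0) ((λ.λ.0 1) (λ.λ.0 1)) 1) (λ.λ.0)
  step 1: λ.(λ.0) ((λ.λ.0 1) (λ.λ.0 1)) (λ.λ.0)
  step 2: λ.(λ.λ.0 1) (λ.λ.0 1) (λ.λ.0)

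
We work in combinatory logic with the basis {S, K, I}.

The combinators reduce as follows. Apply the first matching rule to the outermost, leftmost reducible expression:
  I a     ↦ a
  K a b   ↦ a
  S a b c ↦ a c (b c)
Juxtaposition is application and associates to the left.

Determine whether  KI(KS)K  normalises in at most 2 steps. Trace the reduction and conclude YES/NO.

  start: KI(KS)K
  [1] IK
  [2] K

Answer: YES — reaches normal form K in 2 ≤ 2 steps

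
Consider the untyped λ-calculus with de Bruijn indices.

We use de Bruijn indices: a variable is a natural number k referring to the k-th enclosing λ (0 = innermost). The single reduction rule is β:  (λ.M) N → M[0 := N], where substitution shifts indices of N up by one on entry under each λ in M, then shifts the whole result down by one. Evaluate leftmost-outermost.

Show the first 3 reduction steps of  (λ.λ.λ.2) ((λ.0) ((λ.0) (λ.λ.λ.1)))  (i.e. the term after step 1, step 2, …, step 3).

Answer: after 3 steps: λ.λ.λ.λ.λ.1

Derivation:
  start: (λ.λ.λ.2) ((λ.0) ((λ.0) (λ.λ.λ.1)))
  step 1: λ.λ.(λ.0) ((λ.0) (λ.λ.λ.1))
  step 2: λ.λ.(λ.0) (λ.λ.λ.1)
  step 3: λ.λ.λ.λ.λ.1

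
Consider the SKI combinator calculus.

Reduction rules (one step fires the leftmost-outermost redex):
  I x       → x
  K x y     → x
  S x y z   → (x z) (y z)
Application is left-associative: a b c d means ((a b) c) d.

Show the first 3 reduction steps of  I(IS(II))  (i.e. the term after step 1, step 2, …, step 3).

Answer: after 3 steps: SI

Working:
  start: I(IS(II))
  step 1: IS(II)
  step 2: S(II)
  step 3: SI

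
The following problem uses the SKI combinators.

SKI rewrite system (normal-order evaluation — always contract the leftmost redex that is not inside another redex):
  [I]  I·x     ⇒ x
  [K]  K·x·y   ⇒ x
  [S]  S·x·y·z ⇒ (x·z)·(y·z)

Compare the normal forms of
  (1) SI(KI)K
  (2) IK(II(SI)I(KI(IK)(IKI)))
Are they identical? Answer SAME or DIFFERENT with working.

Term A:
  start: SI(KI)K
  [1] IK(KIK)
  [2] K(KIK)
  [3] KI

Term B:
  start: IK(II(SI)I(KI(IK)(IKI)))
  [1] K(II(SI)I(KI(IK)(IKI)))
  [2] K(I(SI)I(KI(IK)(IKI)))
  [3] K(SII(KI(IK)(IKI)))
  [4] K(I(KI(IK)(IKI))(I(KI(IK)(IKI))))
  [5] K(KI(IK)(IKI)(I(KI(IK)(IKI))))
  [6] K(I(IKI)(I(KI(IK)(IKI))))
  [7] K(IKI(I(KI(IK)(IKI))))
  [8] K(KI(I(KI(IK)(IKI))))
  [9] KI

Answer: SAME — A ⇓ KI, B ⇓ KI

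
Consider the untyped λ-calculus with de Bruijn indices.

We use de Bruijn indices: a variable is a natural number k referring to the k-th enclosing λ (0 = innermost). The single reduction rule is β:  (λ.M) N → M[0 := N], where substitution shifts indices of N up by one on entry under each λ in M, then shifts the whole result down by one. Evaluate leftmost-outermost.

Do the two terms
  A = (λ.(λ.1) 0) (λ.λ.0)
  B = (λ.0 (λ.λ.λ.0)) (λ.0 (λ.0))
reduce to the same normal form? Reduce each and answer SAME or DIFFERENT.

Term A:
  start: (λ.(λ.1) 0) (λ.λ.0)
  →1  (λ.λ.λ.0) (λ.λ.0)
  →2  λ.λ.0

Term B:
  start: (λ.0 (λ.λ.λ.0)) (λ.0 (λ.0))
  →1  (λ.0 (λ.0)) (λ.λ.λ.0)
  →2  (λ.λ.λ.0) (λ.0)
  →3  λ.λ.0

Answer: SAME — A ⇓ λ.λ.0, B ⇓ λ.λ.0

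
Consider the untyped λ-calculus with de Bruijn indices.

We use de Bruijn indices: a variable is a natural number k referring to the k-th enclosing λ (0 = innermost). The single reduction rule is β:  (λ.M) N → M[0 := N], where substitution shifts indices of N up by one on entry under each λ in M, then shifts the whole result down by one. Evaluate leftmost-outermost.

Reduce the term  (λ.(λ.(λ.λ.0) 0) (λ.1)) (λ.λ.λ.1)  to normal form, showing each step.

  start: (λ.(λ.(λ.λ.0) 0) (λ.1)) (λ.λ.λ.1)
  →1  (λ.(λ.λ.0) 0) (λ.λ.λ.λ.1)
  →2  (λ.λ.0) (λ.λ.λ.λ.1)
  →3  λ.0

Answer: normal form = λ.0  (in 3 steps)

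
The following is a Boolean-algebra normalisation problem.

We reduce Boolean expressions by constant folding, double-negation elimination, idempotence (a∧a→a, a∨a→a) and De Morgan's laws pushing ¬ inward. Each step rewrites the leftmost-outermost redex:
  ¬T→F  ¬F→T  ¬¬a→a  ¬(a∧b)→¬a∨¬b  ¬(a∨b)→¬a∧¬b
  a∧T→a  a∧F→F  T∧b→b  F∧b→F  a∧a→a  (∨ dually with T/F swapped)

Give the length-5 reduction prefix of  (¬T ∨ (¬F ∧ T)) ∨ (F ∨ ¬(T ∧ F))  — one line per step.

  start: (¬T ∨ (¬F ∧ T)) ∨ (F ∨ ¬(T ∧ F))
  [1] (F ∨ (¬F ∧ T)) ∨ (F ∨ ¬(T ∧ F))
  [2] (¬F ∧ T) ∨ (F ∨ ¬(T ∧ F))
  [3] ¬F ∨ (F ∨ ¬(T ∧ F))
  [4] T ∨ (F ∨ ¬(T ∧ F))
  [5] T

Answer: after 5 steps: T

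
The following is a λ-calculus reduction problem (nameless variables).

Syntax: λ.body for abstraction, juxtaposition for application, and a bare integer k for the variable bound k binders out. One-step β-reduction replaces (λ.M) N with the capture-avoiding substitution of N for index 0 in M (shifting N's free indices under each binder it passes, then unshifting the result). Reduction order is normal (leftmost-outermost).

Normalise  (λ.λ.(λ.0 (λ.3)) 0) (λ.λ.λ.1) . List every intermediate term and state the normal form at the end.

  start: (λ.λ.(λ.0 (λ.3)) 0) (λ.λ.λ.1)
  step 1: λ.(λ.0 (λ.λ.λ.λ.1)) 0
  step 2: λ.0 (λ.λ.λ.λ.1)

Answer: normal form = λ.0 (λ.λ.λ.λ.1)  (in 2 steps)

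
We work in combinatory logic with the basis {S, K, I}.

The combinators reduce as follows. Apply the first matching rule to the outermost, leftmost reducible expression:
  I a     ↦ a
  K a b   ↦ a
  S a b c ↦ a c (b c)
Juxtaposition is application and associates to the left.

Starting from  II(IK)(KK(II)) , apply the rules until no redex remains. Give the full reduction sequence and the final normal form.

Answer: normal form = KK  (in 4 steps)

Reduction:
  start: II(IK)(KK(II))
  step 1: I(IK)(KK(II))
  step 2: IK(KK(II))
  step 3: K(KK(II))
  step 4: KK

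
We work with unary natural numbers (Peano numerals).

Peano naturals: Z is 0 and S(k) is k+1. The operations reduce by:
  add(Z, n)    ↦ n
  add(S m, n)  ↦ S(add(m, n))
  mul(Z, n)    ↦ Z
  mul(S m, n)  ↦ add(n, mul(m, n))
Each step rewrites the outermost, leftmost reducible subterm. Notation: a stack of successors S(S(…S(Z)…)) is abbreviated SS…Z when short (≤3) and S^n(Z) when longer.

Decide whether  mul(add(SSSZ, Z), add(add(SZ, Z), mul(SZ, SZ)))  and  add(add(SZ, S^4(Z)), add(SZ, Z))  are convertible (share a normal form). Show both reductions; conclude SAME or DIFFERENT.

Term A:
  start: mul(add(SSSZ, Z), add(add(SZ, Z), mul(SZ, SZ)))
  step 1: mul(S(add(SSZ, Z)), add(add(SZ, Z), mul(SZ, SZ)))
  step 2: add(add(add(SZ, Z), mul(SZ, SZ)), mul(add(SSZ, Z), add(add(SZ, Z), mul(SZ, SZ))))
  step 3: add(add(S(add(Z, Z)), mul(SZ, SZ)), mul(add(SSZ, Z), add(add(SZ, Z), mul(SZ, SZ))))
  step 4: add(S(add(add(Z, Z), mul(SZ, SZ))), mul(add(SSZ, Z), add(add(SZ, Z), mul(SZ, SZ))))
  step 5: S(add(add(add(Z, Z), mul(SZ, SZ)), mul(add(SSZ, Z), add(add(SZ, Z), mul(SZ, SZ)))))
  step 6: S(add(add(Z, mul(SZ, SZ)), mul(add(SSZ, Z), add(add(SZ, Z), mul(SZ, SZ)))))
  step 7: S(add(mul(SZ, SZ), mul(add(SSZ, Z), add(add(SZ, Z), mul(SZ, SZ)))))
  step 8: S(add(add(SZ, mul(Z, SZ)), mul(add(SSZ, Z), add(add(SZ, Z), mul(SZ, SZ)))))
  step 9: S(add(S(add(Z, mul(Z, SZ))), mul(add(SSZ, Z), add(add(SZ, Z), mul(SZ, SZ)))))
  step 10: S(S(add(add(Z, mul(Z, SZ)), mul(add(SSZ, Z), add(add(SZ, Z), mul(SZ, SZ))))))
  step 11: S(S(add(mul(Z, SZ), mul(add(SSZ, Z), add(add(SZ, Z), mul(SZ, SZ))))))
  step 12: S(S(add(Z, mul(add(SSZ, Z), add(add(SZ, Z), mul(SZ, SZ))))))
  step 13: S(S(mul(add(SSZ, Z), add(add(SZ, Z), mul(SZ, SZ)))))
  step 14: S(S(mul(S(add(SZ, Z)), add(add(SZ, Z), mul(SZ, SZ)))))
  step 15: S(S(add(add(add(SZ, Z), mul(SZ, SZ)), mul(add(SZ, Z), add(add(SZ, Z), mul(SZ, SZ))))))
  step 16: S(S(add(add(S(add(Z, Z)), mul(SZ, SZ)), mul(add(SZ, Z), add(add(SZ, Z), mul(SZ, SZ))))))
  step 17: S(S(add(S(add(add(Z, Z), mul(SZ, SZ))), mul(add(SZ, Z), add(add(SZ, Z), mul(SZ, SZ))))))
  step 18: S(S(S(add(add(add(Z, Z), mul(SZ, SZ)), mul(add(SZ, Z), add(add(SZ, Z), mul(SZ, SZ)))))))
  step 19: S(S(S(add(add(Z, mul(SZ, SZ)), mul(add(SZ, Z), add(add(SZ, Z), mul(SZ, SZ)))))))
  step 20: S(S(S(add(mul(SZ, SZ), mul(add(SZ, Z), add(add(SZ, Z), mul(SZ, SZ)))))))
  step 21: S(S(S(add(add(SZ, mul(Z, SZ)), mul(add(SZ, Z), add(add(SZ, Z), mul(SZ, SZ)))))))
  step 22: S(S(S(add(S(add(Z, mul(Z, SZ))), mul(add(SZ, Z), add(add(SZ, Z), mul(SZ, SZ)))))))
  step 23: S(S(S(S(add(add(Z, mul(Z, SZ)), mul(add(SZ, Z), add(add(SZ, Z), mul(SZ, SZ))))))))
  step 24: S(S(S(S(add(mul(Z, SZ), mul(add(SZ, Z), add(add(SZ, Z), mul(SZ, SZ))))))))
  step 25: S(S(S(S(add(Z, mul(add(SZ, Z), add(add(SZ, Z), mul(SZ, SZ))))))))
  step 26: S(S(S(S(mul(add(SZ, Z), add(add(SZ, Z), mul(SZ, SZ)))))))
  step 27: S(S(S(S(mul(S(add(Z, Z)), add(add(SZ, Z), mul(SZ, SZ)))))))
  step 28: S(S(S(S(add(add(add(SZ, Z), mul(SZ, SZ)), mul(add(Z, Z), add(add(SZ, Z), mul(SZ, SZ))))))))
  step 29: S(S(S(S(add(add(S(add(Z, Z)), mul(SZ, SZ)), mul(add(Z, Z), add(add(SZ, Z), mul(SZ, SZ))))))))
  step 30: S(S(S(S(add(S(add(add(Z, Z), mul(SZ, SZ))), mul(add(Z, Z), add(add(SZ, Z), mul(SZ, SZ))))))))
  step 31: S(S(S(S(S(add(add(add(Z, Z), mul(SZ, SZ)), mul(add(Z, Z), add(add(SZ, Z), mul(SZ, SZ)))))))))
  step 32: S(S(S(S(S(add(add(Z, mul(SZ, SZ)), mul(add(Z, Z), add(add(SZ, Z), mul(SZ, SZ)))))))))
  step 33: S(S(S(S(S(add(mul(SZ, SZ), mul(add(Z, Z), add(add(SZ, Z), mul(SZ, SZ)))))))))
  step 34: S(S(S(S(S(add(add(SZ, mul(Z, SZ)), mul(add(Z, Z), add(add(SZ, Z), mul(SZ, SZ)))))))))
  step 35: S(S(S(S(S(add(S(add(Z, mul(Z, SZ))), mul(add(Z, Z), add(add(SZ, Z), mul(SZ, SZ)))))))))
  step 36: S(S(S(S(S(S(add(add(Z, mul(Z, SZ)), mul(add(Z, Z), add(add(SZ, Z), mul(SZ, SZ))))))))))
  step 37: S(S(S(S(S(S(add(mul(Z, SZ), mul(add(Z, Z), add(add(SZ, Z), mul(SZ, SZ))))))))))
  step 38: S(S(S(S(S(S(add(Z, mul(add(Z, Z), add(add(SZ, Z), mul(SZ, SZ))))))))))
  step 39: S(S(S(S(S(S(mul(add(Z, Z), add(add(SZ, Z), mul(SZ, SZ)))))))))
  step 40: S(S(S(S(S(S(mul(Z, add(add(SZ, Z), mul(SZ, SZ)))))))))
  step 41: S^6(Z)

Term B:
  start: add(add(SZ, S^4(Z)), add(SZ, Z))
  step 1: add(S(add(Z, S^4(Z))), add(SZ, Z))
  step 2: S(add(add(Z, S^4(Z)), add(SZ, Z)))
  step 3: S(add(S^4(Z), add(SZ, Z)))
  step 4: S(S(add(SSSZ, add(SZ, Z))))
  step 5: S(S(S(add(SSZ, add(SZ, Z)))))
  step 6: S(S(S(S(add(SZ, add(SZ, Z))))))
  step 7: S(S(S(S(S(add(Z, add(SZ, Z)))))))
  step 8: S(S(S(S(S(add(SZ, Z))))))
  step 9: S(S(S(S(S(S(add(Z, Z)))))))
  step 10: S^6(Z)

Answer: SAME — A ⇓ S^6(Z), B ⇓ S^6(Z)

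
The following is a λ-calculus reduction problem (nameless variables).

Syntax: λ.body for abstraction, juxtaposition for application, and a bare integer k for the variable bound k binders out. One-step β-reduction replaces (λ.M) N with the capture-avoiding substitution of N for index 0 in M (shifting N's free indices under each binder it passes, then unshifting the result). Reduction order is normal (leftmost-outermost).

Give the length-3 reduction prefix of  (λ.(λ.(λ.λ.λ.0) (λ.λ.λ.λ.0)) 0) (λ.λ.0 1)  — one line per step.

Answer: after 3 steps: λ.λ.0

Working:
  start: (λ.(λ.(λ.λ.λ.0) (λ.λ.λ.λ.0)) 0) (λ.λ.0 1)
  [1] (λ.(λ.λ.λ.0) (λ.λ.λ.λ.0)) (λ.λ.0 1)
  [2] (λ.λ.λ.0) (λ.λ.λ.λ.0)
  [3] λ.λ.0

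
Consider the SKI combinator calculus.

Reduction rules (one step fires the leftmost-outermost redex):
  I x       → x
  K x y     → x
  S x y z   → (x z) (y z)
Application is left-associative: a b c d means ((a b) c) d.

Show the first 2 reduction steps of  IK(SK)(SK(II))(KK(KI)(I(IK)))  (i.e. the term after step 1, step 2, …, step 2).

  start: IK(SK)(SK(II))(KK(KI)(I(IK)))
  [1] K(SK)(SK(II))(KK(KI)(I(IK)))
  [2] SK(KK(KI)(I(IK)))

Answer: after 2 steps: SK(KK(KI)(I(IK)))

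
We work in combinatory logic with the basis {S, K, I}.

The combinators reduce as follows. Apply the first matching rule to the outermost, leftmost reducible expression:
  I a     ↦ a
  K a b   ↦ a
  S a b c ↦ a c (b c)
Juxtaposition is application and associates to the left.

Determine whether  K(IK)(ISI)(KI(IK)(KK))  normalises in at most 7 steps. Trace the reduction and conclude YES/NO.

Answer: YES — reaches normal form K(KK) in 4 ≤ 7 steps

Reduction:
  start: K(IK)(ISI)(KI(IK)(KK))
  [1] IK(KI(IK)(KK))
  [2] K(KI(IK)(KK))
  [3] K(I(KK))
  [4] K(KK)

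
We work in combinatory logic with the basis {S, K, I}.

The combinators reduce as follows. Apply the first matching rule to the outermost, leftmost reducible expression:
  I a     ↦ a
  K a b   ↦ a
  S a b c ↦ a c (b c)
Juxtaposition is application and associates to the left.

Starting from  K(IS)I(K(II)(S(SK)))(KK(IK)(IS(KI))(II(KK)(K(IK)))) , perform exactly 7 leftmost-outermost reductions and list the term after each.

Answer: after 7 steps: SI(S(KI))

Working:
  start: K(IS)I(K(II)(S(SK)))(KK(IK)(IS(KI))(II(KK)(K(IK))))
  step 1: IS(K(II)(S(SK)))(KK(IK)(IS(KI))(II(KK)(K(IK))))
  step 2: S(K(II)(S(SK)))(KK(IK)(IS(KI))(II(KK)(K(IK))))
  step 3: S(II)(KK(IK)(IS(KI))(II(KK)(K(IK))))
  step 4: SI(KK(IK)(IS(KI))(II(KK)(K(IK))))
  step 5: SI(K(IS(KI))(II(KK)(K(IK))))
  step 6: SI(IS(KI))
  step 7: SI(S(KI))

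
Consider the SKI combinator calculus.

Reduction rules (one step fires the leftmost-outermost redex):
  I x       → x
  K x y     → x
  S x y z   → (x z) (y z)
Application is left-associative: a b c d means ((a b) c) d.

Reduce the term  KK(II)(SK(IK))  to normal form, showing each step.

  start: KK(II)(SK(IK))
  [1] K(SK(IK))
  [2] K(SKK)

Answer: normal form = K(SKK)  (in 2 steps)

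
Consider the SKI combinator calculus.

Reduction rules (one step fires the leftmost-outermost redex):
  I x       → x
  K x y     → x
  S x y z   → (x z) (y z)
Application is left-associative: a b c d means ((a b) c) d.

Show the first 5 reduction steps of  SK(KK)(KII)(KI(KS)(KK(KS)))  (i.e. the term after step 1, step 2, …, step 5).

  start: SK(KK)(KII)(KI(KS)(KK(KS)))
  step 1: K(KII)(KK(KII))(KI(KS)(KK(KS)))
  step 2: KII(KI(KS)(KK(KS)))
  step 3: I(KI(KS)(KK(KS)))
  step 4: KI(KS)(KK(KS))
  step 5: I(KK(KS))

Answer: after 5 steps: I(KK(KS))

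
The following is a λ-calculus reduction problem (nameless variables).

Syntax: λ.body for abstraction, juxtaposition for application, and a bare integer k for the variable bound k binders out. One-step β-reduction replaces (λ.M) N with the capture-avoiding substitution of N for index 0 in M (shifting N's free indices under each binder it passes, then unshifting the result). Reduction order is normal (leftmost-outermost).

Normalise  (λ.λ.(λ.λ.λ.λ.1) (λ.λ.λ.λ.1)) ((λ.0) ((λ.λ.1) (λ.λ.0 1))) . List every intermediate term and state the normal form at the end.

Answer: normal form = λ.λ.λ.λ.1  (in 2 steps)

Reduction:
  start: (λ.λ.(λ.λ.λ.λ.1) (λ.λ.λ.λ.1)) ((λ.0) ((λ.λ.1) (λ.λ.0 1)))
  step 1: λ.(λ.λ.λ.λ.1) (λ.λ.λ.λ.1)
  step 2: λ.λ.λ.λ.1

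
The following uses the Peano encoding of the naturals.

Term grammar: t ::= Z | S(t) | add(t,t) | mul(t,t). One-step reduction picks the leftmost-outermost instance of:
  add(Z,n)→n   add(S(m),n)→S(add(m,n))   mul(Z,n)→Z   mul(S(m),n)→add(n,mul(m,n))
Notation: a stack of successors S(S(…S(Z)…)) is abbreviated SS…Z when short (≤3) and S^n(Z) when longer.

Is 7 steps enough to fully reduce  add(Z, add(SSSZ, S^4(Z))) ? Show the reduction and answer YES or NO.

Answer: YES — reaches normal form S^7(Z) in 5 ≤ 7 steps

Working:
  start: add(Z, add(SSSZ, S^4(Z)))
  [1] add(SSSZ, S^4(Z))
  [2] S(add(SSZ, S^4(Z)))
  [3] S(S(add(SZ, S^4(Z))))
  [4] S(S(S(add(Z, S^4(Z)))))
  [5] S^7(Z)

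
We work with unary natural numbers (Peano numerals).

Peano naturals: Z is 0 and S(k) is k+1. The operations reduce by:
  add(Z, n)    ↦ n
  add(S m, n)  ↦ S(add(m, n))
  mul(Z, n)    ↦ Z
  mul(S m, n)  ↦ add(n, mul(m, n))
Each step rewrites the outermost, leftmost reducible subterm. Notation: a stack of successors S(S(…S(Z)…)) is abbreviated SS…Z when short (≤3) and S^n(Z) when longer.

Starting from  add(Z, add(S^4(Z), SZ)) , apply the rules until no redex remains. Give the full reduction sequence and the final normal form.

  start: add(Z, add(S^4(Z), SZ))
  [1] add(S^4(Z), SZ)
  [2] S(add(SSSZ, SZ))
  [3] S(S(add(SSZ, SZ)))
  [4] S(S(S(add(SZ, SZ))))
  [5] S(S(S(S(add(Z, SZ)))))
  [6] S^5(Z)

Answer: normal form = S^5(Z)  (in 6 steps)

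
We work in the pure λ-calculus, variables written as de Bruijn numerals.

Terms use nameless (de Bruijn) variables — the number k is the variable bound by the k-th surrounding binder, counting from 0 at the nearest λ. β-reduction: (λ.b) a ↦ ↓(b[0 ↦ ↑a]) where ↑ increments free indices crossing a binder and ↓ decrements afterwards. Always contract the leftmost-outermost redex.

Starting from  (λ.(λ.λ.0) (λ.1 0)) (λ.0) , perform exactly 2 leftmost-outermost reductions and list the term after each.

  start: (λ.(λ.λ.0) (λ.1 0)) (λ.0)
  →1  (λ.λ.0) (λ.(λ.0) 0)
  →2  λ.0

Answer: after 2 steps: λ.0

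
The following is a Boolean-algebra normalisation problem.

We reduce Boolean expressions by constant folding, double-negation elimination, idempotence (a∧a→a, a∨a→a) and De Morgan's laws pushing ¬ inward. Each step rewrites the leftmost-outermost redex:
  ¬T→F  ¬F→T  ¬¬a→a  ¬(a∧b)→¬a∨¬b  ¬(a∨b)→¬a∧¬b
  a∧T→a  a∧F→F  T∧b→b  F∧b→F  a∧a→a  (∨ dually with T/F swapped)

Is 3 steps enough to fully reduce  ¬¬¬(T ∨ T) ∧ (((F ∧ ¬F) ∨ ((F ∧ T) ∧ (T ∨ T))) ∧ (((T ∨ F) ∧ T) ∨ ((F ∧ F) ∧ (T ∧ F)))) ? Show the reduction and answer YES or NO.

Answer: NO — after 3 steps the term is ¬T ∧ (((F ∧ ¬F) ∨ ((F ∧ T) ∧ (T ∨ T))) ∧ (((T ∨ F) ∧ T) ∨ ((F ∧ F) ∧ (T ∧ F)))), not yet normal

Derivation:
  start: ¬¬¬(T ∨ T) ∧ (((F ∧ ¬F) ∨ ((F ∧ T) ∧ (T ∨ T))) ∧ (((T ∨ F) ∧ T) ∨ ((F ∧ F) ∧ (T ∧ F))))
  →1  ¬(T ∨ T) ∧ (((F ∧ ¬F) ∨ ((F ∧ T) ∧ (T ∨ T))) ∧ (((T ∨ F) ∧ T) ∨ ((F ∧ F) ∧ (T ∧ F))))
  →2  (¬T ∧ ¬T) ∧ (((F ∧ ¬F) ∨ ((F ∧ T) ∧ (T ∨ T))) ∧ (((T ∨ F) ∧ T) ∨ ((F ∧ F) ∧ (T ∧ F))))
  →3  ¬T ∧ (((F ∧ ¬F) ∨ ((F ∧ T) ∧ (T ∨ T))) ∧ (((T ∨ F) ∧ T) ∨ ((F ∧ F) ∧ (T ∧ F))))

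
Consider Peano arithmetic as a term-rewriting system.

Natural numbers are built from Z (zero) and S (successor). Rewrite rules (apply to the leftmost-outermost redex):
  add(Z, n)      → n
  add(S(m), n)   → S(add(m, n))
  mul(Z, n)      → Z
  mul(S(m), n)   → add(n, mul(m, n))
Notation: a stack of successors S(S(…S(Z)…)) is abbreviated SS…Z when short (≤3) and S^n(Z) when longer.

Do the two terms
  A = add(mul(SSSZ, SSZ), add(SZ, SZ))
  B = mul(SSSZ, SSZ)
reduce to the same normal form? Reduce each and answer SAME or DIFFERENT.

Term A:
  start: add(mul(SSSZ, SSZ), add(SZ, SZ))
  [1] add(add(SSZ, mul(SSZ, SSZ)), add(SZ, SZ))
  [2] add(S(add(SZ, mul(SSZ, SSZ))), add(SZ, SZ))
  [3] S(add(add(SZ, mul(SSZ, SSZ)), add(SZ, SZ)))
  [4] S(add(S(add(Z, mul(SSZ, SSZ))), add(SZ, SZ)))
  [5] S(S(add(add(Z, mul(SSZ, SSZ)), add(SZ, SZ))))
  [6] S(S(add(mul(SSZ, SSZ), add(SZ, SZ))))
  [7] S(S(add(add(SSZ, mul(SZ, SSZ)), add(SZ, SZ))))
  [8] S(S(add(S(add(SZ, mul(SZ, SSZ))), add(SZ, SZ))))
  [9] S(S(S(add(add(SZ, mul(SZ, SSZ)), add(SZ, SZ)))))
  [10] S(S(S(add(S(add(Z, mul(SZ, SSZ))), add(SZ, SZ)))))
  [11] S(S(S(S(add(add(Z, mul(SZ, SSZ)), add(SZ, SZ))))))
  [12] S(S(S(S(add(mul(SZ, SSZ), add(SZ, SZ))))))
  [13] S(S(S(S(add(add(SSZ, mul(Z, SSZ)), add(SZ, SZ))))))
  [14] S(S(S(S(add(S(add(SZ, mul(Z, SSZ))), add(SZ, SZ))))))
  [15] S(S(S(S(S(add(add(SZ, mul(Z, SSZ)), add(SZ, SZ)))))))
  [16] S(S(S(S(S(add(S(add(Z, mul(Z, SSZ))), add(SZ, SZ)))))))
  [17] S(S(S(S(S(S(add(add(Z, mul(Z, SSZ)), add(SZ, SZ))))))))
  [18] S(S(S(S(S(S(add(mul(Z, SSZ), add(SZ, SZ))))))))
  [19] S(S(S(S(S(S(add(Z, add(SZ, SZ))))))))
  [20] S(S(S(S(S(S(add(SZ, SZ)))))))
  [21] S(S(S(S(S(S(S(add(Z, SZ))))))))
  [22] S^8(Z)

Term B:
  start: mul(SSSZ, SSZ)
  [1] add(SSZ, mul(SSZ, SSZ))
  [2] S(add(SZ, mul(SSZ, SSZ)))
  [3] S(S(add(Z, mul(SSZ, SSZ))))
  [4] S(S(mul(SSZ, SSZ)))
  [5] S(S(add(SSZ, mul(SZ, SSZ))))
  [6] S(S(S(add(SZ, mul(SZ, SSZ)))))
  [7] S(S(S(S(add(Z, mul(SZ, SSZ))))))
  [8] S(S(S(S(mul(SZ, SSZ)))))
  [9] S(S(S(S(add(SSZ, mul(Z, SSZ))))))
  [10] S(S(S(S(S(add(SZ, mul(Z, SSZ)))))))
  [11] S(S(S(S(S(S(add(Z, mul(Z, SSZ))))))))
  [12] S(S(S(S(S(S(mul(Z, SSZ)))))))
  [13] S^6(Z)

Answer: DIFFERENT — A ⇓ S^8(Z), B ⇓ S^6(Z)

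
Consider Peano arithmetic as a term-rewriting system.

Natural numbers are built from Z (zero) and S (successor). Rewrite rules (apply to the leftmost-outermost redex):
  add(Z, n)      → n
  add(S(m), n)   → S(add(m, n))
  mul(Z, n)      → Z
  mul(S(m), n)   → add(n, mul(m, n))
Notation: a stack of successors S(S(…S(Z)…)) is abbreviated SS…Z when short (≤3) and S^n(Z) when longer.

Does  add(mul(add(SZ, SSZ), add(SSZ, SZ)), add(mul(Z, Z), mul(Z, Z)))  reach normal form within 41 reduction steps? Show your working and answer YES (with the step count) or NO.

  start: add(mul(add(SZ, SSZ), add(SSZ, SZ)), add(mul(Z, Z), mul(Z, Z)))
  [1] add(mul(S(add(Z, SSZ)), add(SSZ, SZ)), add(mul(Z, Z), mul(Z, Z)))
  [2] add(add(add(SSZ, SZ), mul(add(Z, SSZ), add(SSZ, SZ))), add(mul(Z, Z), mul(Z, Z)))
  [3] add(add(S(add(SZ, SZ)), mul(add(Z, SSZ), add(SSZ, SZ))), add(mul(Z, Z), mul(Z, Z)))
  [4] add(S(add(add(SZ, SZ), mul(add(Z, SSZ), add(SSZ, SZ)))), add(mul(Z, Z), mul(Z, Z)))
  [5] S(add(add(add(SZ, SZ), mul(add(Z, SSZ), add(SSZ, SZ))), add(mul(Z, Z), mul(Z, Z))))
  [6] S(add(add(S(add(Z, SZ)), mul(add(Z, SSZ), add(SSZ, SZ))), add(mul(Z, Z), mul(Z, Z))))
  [7] S(add(S(add(add(Z, SZ), mul(add(Z, SSZ), add(SSZ, SZ)))), add(mul(Z, Z), mul(Z, Z))))
  [8] S(S(add(add(add(Z, SZ), mul(add(Z, SSZ), add(SSZ, SZ))), add(mul(Z, Z), mul(Z, Z)))))
  [9] S(S(add(add(SZ, mul(add(Z, SSZ), add(SSZ, SZ))), add(mul(Z, Z), mul(Z, Z)))))
  [10] S(S(add(S(add(Z, mul(add(Z, SSZ), add(SSZ, SZ)))), add(mul(Z, Z), mul(Z, Z)))))
  [11] S(S(S(add(add(Z, mul(add(Z, SSZ), add(SSZ, SZ))), add(mul(Z, Z), mul(Z, Z))))))
  [12] S(S(S(add(mul(add(Z, SSZ), add(SSZ, SZ)), add(mul(Z, Z), mul(Z, Z))))))
  [13] S(S(S(add(mul(SSZ, add(SSZ, SZ)), add(mul(Z, Z), mul(Z, Z))))))
  [14] S(S(S(add(add(add(SSZ, SZ), mul(SZ, add(SSZ, SZ))), add(mul(Z, Z), mul(Z, Z))))))
  [15] S(S(S(add(add(S(add(SZ, SZ)), mul(SZ, add(SSZ, SZ))), add(mul(Z, Z), mul(Z, Z))))))
  [16] S(S(S(add(S(add(add(SZ, SZ), mul(SZ, add(SSZ, SZ)))), add(mul(Z, Z), mul(Z, Z))))))
  [17] S(S(S(S(add(add(add(SZ, SZ), mul(SZ, add(SSZ, SZ))), add(mul(Z, Z), mul(Z, Z)))))))
  [18] S(S(S(S(add(add(S(add(Z, SZ)), mul(SZ, add(SSZ, SZ))), add(mul(Z, Z), mul(Z, Z)))))))
  [19] S(S(S(S(add(S(add(add(Z, SZ), mul(SZ, add(SSZ, SZ)))), add(mul(Z, Z), mul(Z, Z)))))))
  [20] S(S(S(S(S(add(add(add(Z, SZ), mul(SZ, add(SSZ, SZ))), add(mul(Z, Z), mul(Z, Z))))))))
  [21] S(S(S(S(S(add(add(SZ, mul(SZ, add(SSZ, SZ))), add(mul(Z, Z), mul(Z, Z))))))))
  [22] S(S(S(S(S(add(S(add(Z, mul(SZ, add(SSZ, SZ)))), add(mul(Z, Z), mul(Z, Z))))))))
  [23] S(S(S(S(S(S(add(add(Z, mul(SZ, add(SSZ, SZ))), add(mul(Z, Z), mul(Z, Z)))))))))
  [24] S(S(S(S(S(S(add(mul(SZ, add(SSZ, SZ)), add(mul(Z, Z), mul(Z, Z)))))))))
  [25] S(S(S(S(S(S(add(add(add(SSZ, SZ), mul(Z, add(SSZ, SZ))), add(mul(Z, Z), mul(Z, Z)))))))))
  [26] S(S(S(S(S(S(add(add(S(add(SZ, SZ)), mul(Z, add(SSZ, SZ))), add(mul(Z, Z), mul(Z, Z)))))))))
  [27] S(S(S(S(S(S(add(S(add(add(SZ, SZ), mul(Z, add(SSZ, SZ)))), add(mul(Z, Z), mul(Z, Z)))))))))
  [28] S(S(S(S(S(S(S(add(add(add(SZ, SZ), mul(Z, add(SSZ, SZ))), add(mul(Z, Z), mul(Z, Z))))))))))
  [29] S(S(S(S(S(S(S(add(add(S(add(Z, SZ)), mul(Z, add(SSZ, SZ))), add(mul(Z, Z), mul(Z, Z))))))))))
  [30] S(S(S(S(S(S(S(add(S(add(add(Z, SZ), mul(Z, add(SSZ, SZ)))), add(mul(Z, Z), mul(Z, Z))))))))))
  [31] S(S(S(S(S(S(S(S(add(add(add(Z, SZ), mul(Z, add(SSZ, SZ))), add(mul(Z, Z), mul(Z, Z)))))))))))
  [32] S(S(S(S(S(S(S(S(add(add(SZ, mul(Z, add(SSZ, SZ))), add(mul(Z, Z), mul(Z, Z)))))))))))
  [33] S(S(S(S(S(S(S(S(add(S(add(Z, mul(Z, add(SSZ, SZ)))), add(mul(Z, Z), mul(Z, Z)))))))))))
  [34] S(S(S(S(S(S(S(S(S(add(add(Z, mul(Z, add(SSZ, SZ))), add(mul(Z, Z), mul(Z, Z))))))))))))
  [35] S(S(S(S(S(S(S(S(S(add(mul(Z, add(SSZ, SZ)), add(mul(Z, Z), mul(Z, Z))))))))))))
  [36] S(S(S(S(S(S(S(S(S(add(Z, add(mul(Z, Z), mul(Z, Z))))))))))))
  [37] S(S(S(S(S(S(S(S(S(add(mul(Z, Z), mul(Z, Z)))))))))))
  [38] S(S(S(S(S(S(S(S(S(add(Z, mul(Z, Z)))))))))))
  [39] S(S(S(S(S(S(S(S(S(mul(Z, Z))))))))))
  [40] S^9(Z)

Answer: YES — reaches normal form S^9(Z) in 40 ≤ 41 steps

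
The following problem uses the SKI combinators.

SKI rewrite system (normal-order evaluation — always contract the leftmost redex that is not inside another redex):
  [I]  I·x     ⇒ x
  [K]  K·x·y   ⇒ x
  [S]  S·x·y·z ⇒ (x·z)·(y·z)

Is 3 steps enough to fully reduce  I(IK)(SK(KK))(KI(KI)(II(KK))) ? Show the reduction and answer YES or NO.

  start: I(IK)(SK(KK))(KI(KI)(II(KK)))
  [1] IK(SK(KK))(KI(KI)(II(KK)))
  [2] K(SK(KK))(KI(KI)(II(KK)))
  [3] SK(KK)

Answer: YES — reaches normal form SK(KK) in 3 ≤ 3 steps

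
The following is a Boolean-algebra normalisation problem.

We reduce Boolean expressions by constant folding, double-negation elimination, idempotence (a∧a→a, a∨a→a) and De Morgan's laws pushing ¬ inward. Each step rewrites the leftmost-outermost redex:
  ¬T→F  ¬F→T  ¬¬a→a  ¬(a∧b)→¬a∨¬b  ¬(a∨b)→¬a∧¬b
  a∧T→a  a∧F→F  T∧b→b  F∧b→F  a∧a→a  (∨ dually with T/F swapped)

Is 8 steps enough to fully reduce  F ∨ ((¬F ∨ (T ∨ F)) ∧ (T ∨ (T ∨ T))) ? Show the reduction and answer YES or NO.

Answer: YES — reaches normal form T in 5 ≤ 8 steps

Reduction:
  start: F ∨ ((¬F ∨ (T ∨ F)) ∧ (T ∨ (T ∨ T)))
  [1] (¬F ∨ (T ∨ F)) ∧ (T ∨ (T ∨ T))
  [2] (T ∨ (T ∨ F)) ∧ (T ∨ (T ∨ T))
  [3] T ∧ (T ∨ (T ∨ T))
  [4] T ∨ (T ∨ T)
  [5] T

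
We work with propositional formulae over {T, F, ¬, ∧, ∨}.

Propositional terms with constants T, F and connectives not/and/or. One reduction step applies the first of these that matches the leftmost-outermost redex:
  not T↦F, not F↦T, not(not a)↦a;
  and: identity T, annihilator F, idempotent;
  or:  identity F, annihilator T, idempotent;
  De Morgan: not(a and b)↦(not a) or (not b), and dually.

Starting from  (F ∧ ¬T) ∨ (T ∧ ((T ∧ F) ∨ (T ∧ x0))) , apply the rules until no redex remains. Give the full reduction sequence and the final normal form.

Answer: normal form = x0  (in 6 steps)

Working:
  start: (F ∧ ¬T) ∨ (T ∧ ((T ∧ F) ∨ (T ∧ x0)))
  step 1: F ∨ (T ∧ ((T ∧ F) ∨ (T ∧ x0)))
  step 2: T ∧ ((T ∧ F) ∨ (T ∧ x0))
  step 3: (T ∧ F) ∨ (T ∧ x0)
  step 4: F ∨ (T ∧ x0)
  step 5: T ∧ x0
  step 6: x0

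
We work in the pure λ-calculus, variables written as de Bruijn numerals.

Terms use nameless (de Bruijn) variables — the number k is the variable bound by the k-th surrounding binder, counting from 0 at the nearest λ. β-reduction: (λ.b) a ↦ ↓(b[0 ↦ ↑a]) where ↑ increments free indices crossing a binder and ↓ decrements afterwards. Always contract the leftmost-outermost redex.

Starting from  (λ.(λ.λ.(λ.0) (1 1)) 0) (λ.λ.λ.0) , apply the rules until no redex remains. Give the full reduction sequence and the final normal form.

Answer: normal form = λ.λ.λ.0  (in 4 steps)

Derivation:
  start: (λ.(λ.λ.(λ.0) (1 1)) 0) (λ.λ.λ.0)
  →1  (λ.λ.(λ.0) (1 1)) (λ.λ.λ.0)
  →2  λ.(λ.0) ((λ.λ.λ.0) (λ.λ.λ.0))
  →3  λ.(λ.λ.λ.0) (λ.λ.λ.0)
  →4  λ.λ.λ.0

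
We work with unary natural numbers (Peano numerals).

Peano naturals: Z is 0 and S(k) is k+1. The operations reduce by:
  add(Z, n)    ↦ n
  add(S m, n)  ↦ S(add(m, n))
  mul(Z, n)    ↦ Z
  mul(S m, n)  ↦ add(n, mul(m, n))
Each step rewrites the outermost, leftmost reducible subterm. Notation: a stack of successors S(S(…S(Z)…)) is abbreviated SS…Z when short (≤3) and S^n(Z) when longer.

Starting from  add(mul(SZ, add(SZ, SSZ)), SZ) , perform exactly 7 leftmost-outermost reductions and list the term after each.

  start: add(mul(SZ, add(SZ, SSZ)), SZ)
  [1] add(add(add(SZ, SSZ), mul(Z, add(SZ, SSZ))), SZ)
  [2] add(add(S(add(Z, SSZ)), mul(Z, add(SZ, SSZ))), SZ)
  [3] add(S(add(add(Z, SSZ), mul(Z, add(SZ, SSZ)))), SZ)
  [4] S(add(add(add(Z, SSZ), mul(Z, add(SZ, SSZ))), SZ))
  [5] S(add(add(SSZ, mul(Z, add(SZ, SSZ))), SZ))
  [6] S(add(S(add(SZ, mul(Z, add(SZ, SSZ)))), SZ))
  [7] S(S(add(add(SZ, mul(Z, add(SZ, SSZ))), SZ)))

Answer: after 7 steps: S(S(add(add(SZ, mul(Z, add(SZ, SSZ))), SZ)))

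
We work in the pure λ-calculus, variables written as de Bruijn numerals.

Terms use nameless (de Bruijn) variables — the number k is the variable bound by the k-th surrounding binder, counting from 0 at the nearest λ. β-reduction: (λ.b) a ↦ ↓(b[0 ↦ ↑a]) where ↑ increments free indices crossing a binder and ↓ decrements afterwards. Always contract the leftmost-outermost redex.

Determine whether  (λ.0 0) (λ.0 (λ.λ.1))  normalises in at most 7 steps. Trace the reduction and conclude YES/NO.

  start: (λ.0 0) (λ.0 (λ.λ.1))
  step 1: (λ.0 (λ.λ.1)) (λ.0 (λ.λ.1))
  step 2: (λ.0 (λ.λ.1)) (λ.λ.1)
  step 3: (λ.λ.1) (λ.λ.1)
  step 4: λ.λ.λ.1

Answer: YES — reaches normal form λ.λ.λ.1 in 4 ≤ 7 steps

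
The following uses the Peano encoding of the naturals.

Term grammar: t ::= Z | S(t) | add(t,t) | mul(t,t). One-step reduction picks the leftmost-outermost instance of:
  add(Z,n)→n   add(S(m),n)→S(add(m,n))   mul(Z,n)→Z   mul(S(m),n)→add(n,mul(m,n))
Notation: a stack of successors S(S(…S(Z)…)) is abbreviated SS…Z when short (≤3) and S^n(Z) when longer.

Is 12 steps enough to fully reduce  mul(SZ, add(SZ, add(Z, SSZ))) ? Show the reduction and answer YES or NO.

Answer: YES — reaches normal form SSSZ in 9 ≤ 12 steps

Derivation:
  start: mul(SZ, add(SZ, add(Z, SSZ)))
  →1  add(add(SZ, add(Z, SSZ)), mul(Z, add(SZ, add(Z, SSZ))))
  →2  add(S(add(Z, add(Z, SSZ))), mul(Z, add(SZ, add(Z, SSZ))))
  →3  S(add(add(Z, add(Z, SSZ)), mul(Z, add(SZ, add(Z, SSZ)))))
  →4  S(add(add(Z, SSZ), mul(Z, add(SZ, add(Z, SSZ)))))
  →5  S(add(SSZ, mul(Z, add(SZ, add(Z, SSZ)))))
  →6  S(S(add(SZ, mul(Z, add(SZ, add(Z, SSZ))))))
  →7  S(S(S(add(Z, mul(Z, add(SZ, add(Z, SSZ)))))))
  →8  S(S(S(mul(Z, add(SZ, add(Z, SSZ))))))
  →9  SSSZ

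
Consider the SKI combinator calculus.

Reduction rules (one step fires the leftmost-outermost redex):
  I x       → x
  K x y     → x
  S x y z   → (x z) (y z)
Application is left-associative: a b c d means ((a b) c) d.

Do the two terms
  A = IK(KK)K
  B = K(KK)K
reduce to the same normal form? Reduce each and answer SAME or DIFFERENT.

Term A:
  start: IK(KK)K
  step 1: K(KK)K
  step 2: KK

Term B:
  start: K(KK)K
  step 1: KK

Answer: SAME — A ⇓ KK, B ⇓ KK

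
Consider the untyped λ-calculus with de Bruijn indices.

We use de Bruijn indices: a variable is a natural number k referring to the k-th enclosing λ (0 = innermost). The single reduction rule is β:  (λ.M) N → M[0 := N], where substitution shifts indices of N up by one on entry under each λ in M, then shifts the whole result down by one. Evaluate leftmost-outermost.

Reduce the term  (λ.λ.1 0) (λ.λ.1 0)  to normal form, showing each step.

  start: (λ.λ.1 0) (λ.λ.1 0)
  [1] λ.(λ.λ.1 0) 0
  [2] λ.λ.1 0

Answer: normal form = λ.λ.1 0  (in 2 steps)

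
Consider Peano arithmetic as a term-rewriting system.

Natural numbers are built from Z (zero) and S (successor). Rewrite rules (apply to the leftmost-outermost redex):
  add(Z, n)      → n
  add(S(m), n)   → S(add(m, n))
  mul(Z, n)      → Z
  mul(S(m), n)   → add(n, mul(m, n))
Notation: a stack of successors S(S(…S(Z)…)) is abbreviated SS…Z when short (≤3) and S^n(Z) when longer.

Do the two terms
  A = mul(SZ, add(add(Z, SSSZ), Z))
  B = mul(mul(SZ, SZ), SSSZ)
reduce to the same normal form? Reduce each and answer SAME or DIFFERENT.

Answer: SAME — A ⇓ SSSZ, B ⇓ SSSZ

Derivation:
Term A:
  start: mul(SZ, add(add(Z, SSSZ), Z))
  step 1: add(add(add(Z, SSSZ), Z), mul(Z, add(add(Z, SSSZ), Z)))
  step 2: add(add(SSSZ, Z), mul(Z, add(add(Z, SSSZ), Z)))
  step 3: add(S(add(SSZ, Z)), mul(Z, add(add(Z, SSSZ), Z)))
  step 4: S(add(add(SSZ, Z), mul(Z, add(add(Z, SSSZ), Z))))
  step 5: S(add(S(add(SZ, Z)), mul(Z, add(add(Z, SSSZ), Z))))
  step 6: S(S(add(add(SZ, Z), mul(Z, add(add(Z, SSSZ), Z)))))
  step 7: S(S(add(S(add(Z, Z)), mul(Z, add(add(Z, SSSZ), Z)))))
  step 8: S(S(S(add(add(Z, Z), mul(Z, add(add(Z, SSSZ), Z))))))
  step 9: S(S(S(add(Z, mul(Z, add(add(Z, SSSZ), Z))))))
  step 10: S(S(S(mul(Z, add(add(Z, SSSZ), Z)))))
  step 11: SSSZ

Term B:
  start: mul(mul(SZ, SZ), SSSZ)
  step 1: mul(add(SZ, mul(Z, SZ)), SSSZ)
  step 2: mul(S(add(Z, mul(Z, SZ))), SSSZ)
  step 3: add(SSSZ, mul(add(Z, mul(Z, SZ)), SSSZ))
  step 4: S(add(SSZ, mul(add(Z, mul(Z, SZ)), SSSZ)))
  step 5: S(S(add(SZ, mul(add(Z, mul(Z, SZ)), SSSZ))))
  step 6: S(S(S(add(Z, mul(add(Z, mul(Z, SZ)), SSSZ)))))
  step 7: S(S(S(mul(add(Z, mul(Z, SZ)), SSSZ))))
  step 8: S(S(S(mul(mul(Z, SZ), SSSZ))))
  step 9: S(S(S(mul(Z, SSSZ))))
  step 10: SSSZ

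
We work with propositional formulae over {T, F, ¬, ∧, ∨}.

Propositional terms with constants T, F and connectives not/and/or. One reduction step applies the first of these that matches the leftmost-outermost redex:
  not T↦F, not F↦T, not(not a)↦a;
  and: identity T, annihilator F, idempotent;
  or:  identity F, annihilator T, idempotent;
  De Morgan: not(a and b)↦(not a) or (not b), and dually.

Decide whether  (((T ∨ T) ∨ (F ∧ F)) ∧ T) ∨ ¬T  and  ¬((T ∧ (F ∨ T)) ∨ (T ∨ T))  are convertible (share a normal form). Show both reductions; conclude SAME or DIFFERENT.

Term A:
  start: (((T ∨ T) ∨ (F ∧ F)) ∧ T) ∨ ¬T
  [1] ((T ∨ T) ∨ (F ∧ F)) ∨ ¬T
  [2] (T ∨ (F ∧ F)) ∨ ¬T
  [3] T ∨ ¬T
  [4] T

Term B:
  start: ¬((T ∧ (F ∨ T)) ∨ (T ∨ T))
  [1] ¬(T ∧ (F ∨ T)) ∧ ¬(T ∨ T)
  [2] (¬T ∨ ¬(F ∨ T)) ∧ ¬(T ∨ T)
  [3] (F ∨ ¬(F ∨ T)) ∧ ¬(T ∨ T)
  [4] ¬(F ∨ T) ∧ ¬(T ∨ T)
  [5] (¬F ∧ ¬T) ∧ ¬(T ∨ T)
  [6] (T ∧ ¬T) ∧ ¬(T ∨ T)
  [7] ¬T ∧ ¬(T ∨ T)
  [8] F ∧ ¬(T ∨ T)
  [9] F

Answer: DIFFERENT — A ⇓ T, B ⇓ F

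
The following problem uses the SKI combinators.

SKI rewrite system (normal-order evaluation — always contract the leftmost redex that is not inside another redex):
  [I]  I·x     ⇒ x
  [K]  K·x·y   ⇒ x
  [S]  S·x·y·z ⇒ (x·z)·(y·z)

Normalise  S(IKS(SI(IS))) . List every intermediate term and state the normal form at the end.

  start: S(IKS(SI(IS)))
  [1] S(KS(SI(IS)))
  [2] SS

Answer: normal form = SS  (in 2 steps)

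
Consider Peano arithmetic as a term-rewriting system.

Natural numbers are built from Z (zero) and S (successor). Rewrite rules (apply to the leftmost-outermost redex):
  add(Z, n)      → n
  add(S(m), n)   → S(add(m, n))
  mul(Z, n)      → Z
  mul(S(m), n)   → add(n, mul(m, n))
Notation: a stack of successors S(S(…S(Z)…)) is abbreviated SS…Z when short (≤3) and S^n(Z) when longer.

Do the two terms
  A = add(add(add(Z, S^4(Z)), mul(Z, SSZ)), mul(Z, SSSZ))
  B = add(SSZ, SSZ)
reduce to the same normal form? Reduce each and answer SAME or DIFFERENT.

Term A:
  start: add(add(add(Z, S^4(Z)), mul(Z, SSZ)), mul(Z, SSSZ))
  →1  add(add(S^4(Z), mul(Z, SSZ)), mul(Z, SSSZ))
  →2  add(S(add(SSSZ, mul(Z, SSZ))), mul(Z, SSSZ))
  →3  S(add(add(SSSZ, mul(Z, SSZ)), mul(Z, SSSZ)))
  →4  S(add(S(add(SSZ, mul(Z, SSZ))), mul(Z, SSSZ)))
  →5  S(S(add(add(SSZ, mul(Z, SSZ)), mul(Z, SSSZ))))
  →6  S(S(add(S(add(SZ, mul(Z, SSZ))), mul(Z, SSSZ))))
  →7  S(S(S(add(add(SZ, mul(Z, SSZ)), mul(Z, SSSZ)))))
  →8  S(S(S(add(S(add(Z, mul(Z, SSZ))), mul(Z, SSSZ)))))
  →9  S(S(S(S(add(add(Z, mul(Z, SSZ)), mul(Z, SSSZ))))))
  →10  S(S(S(S(add(mul(Z, SSZ), mul(Z, SSSZ))))))
  →11  S(S(S(S(add(Z, mul(Z, SSSZ))))))
  →12  S(S(S(S(mul(Z, SSSZ)))))
  →13  S^4(Z)

Term B:
  start: add(SSZ, SSZ)
  →1  S(add(SZ, SSZ))
  →2  S(S(add(Z, SSZ)))
  →3  S^4(Z)

Answer: SAME — A ⇓ S^4(Z), B ⇓ S^4(Z)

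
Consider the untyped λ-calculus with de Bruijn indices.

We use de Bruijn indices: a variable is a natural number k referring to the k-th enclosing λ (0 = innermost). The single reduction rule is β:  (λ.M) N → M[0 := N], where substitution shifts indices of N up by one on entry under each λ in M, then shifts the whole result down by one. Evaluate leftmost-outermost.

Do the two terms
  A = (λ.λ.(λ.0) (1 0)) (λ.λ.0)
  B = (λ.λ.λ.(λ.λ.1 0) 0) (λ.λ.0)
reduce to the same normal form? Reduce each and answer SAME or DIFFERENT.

Answer: DIFFERENT — A ⇓ λ.λ.0, B ⇓ λ.λ.λ.1 0

Working:
Term A:
  start: (λ.λ.(λ.0) (1 0)) (λ.λ.0)
  →1  λ.(λ.0) ((λ.λ.0) 0)
  →2  λ.(λ.λ.0) 0
  →3  λ.λ.0

Term B:
  start: (λ.λ.λ.(λ.λ.1 0) 0) (λ.λ.0)
  →1  λ.λ.(λ.λ.1 0) 0
  →2  λ.λ.λ.1 0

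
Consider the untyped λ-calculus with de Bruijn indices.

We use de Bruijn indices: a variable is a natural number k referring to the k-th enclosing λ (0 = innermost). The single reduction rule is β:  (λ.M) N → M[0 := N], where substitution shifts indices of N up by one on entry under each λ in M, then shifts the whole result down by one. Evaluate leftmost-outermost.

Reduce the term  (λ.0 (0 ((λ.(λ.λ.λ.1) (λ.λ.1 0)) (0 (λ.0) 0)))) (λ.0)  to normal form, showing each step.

  start: (λ.0 (0 ((λ.(λ.λ.λ.1) (λ.λ.1 0)) (0 (λ.0) 0)))) (λ.0)
  →1  (λ.0) ((λ.0) ((λ.(λ.λ.λ.1) (λ.λ.1 0)) ((λ.0) (λ.0) (λ.0))))
  →2  (λ.0) ((λ.(λ.λ.λ.1) (λ.λ.1 0)) ((λ.0) (λ.0) (λ.0)))
  →3  (λ.(λ.λ.λ.1) (λ.λ.1 0)) ((λ.0) (λ.0) (λ.0))
  →4  (λ.λ.λ.1) (λ.λ.1 0)
  →5  λ.λ.1

Answer: normal form = λ.λ.1  (in 5 steps)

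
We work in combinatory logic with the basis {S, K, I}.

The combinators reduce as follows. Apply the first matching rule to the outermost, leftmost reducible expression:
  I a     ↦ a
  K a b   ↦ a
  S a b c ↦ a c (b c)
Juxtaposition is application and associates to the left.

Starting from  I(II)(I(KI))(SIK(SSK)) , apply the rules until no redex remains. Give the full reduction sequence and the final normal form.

Answer: normal form = I  (in 5 steps)

Reduction:
  start: I(II)(I(KI))(SIK(SSK))
  step 1: II(I(KI))(SIK(SSK))
  step 2: I(I(KI))(SIK(SSK))
  step 3: I(KI)(SIK(SSK))
  step 4: KI(SIK(SSK))
  step 5: I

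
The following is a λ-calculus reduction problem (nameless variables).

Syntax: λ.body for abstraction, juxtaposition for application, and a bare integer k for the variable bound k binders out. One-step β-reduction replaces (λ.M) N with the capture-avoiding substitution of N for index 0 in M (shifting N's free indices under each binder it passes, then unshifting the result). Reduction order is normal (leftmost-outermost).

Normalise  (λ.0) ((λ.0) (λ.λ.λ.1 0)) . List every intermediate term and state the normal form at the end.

  start: (λ.0) ((λ.0) (λ.λ.λ.1 0))
  →1  (λ.0) (λ.λ.λ.1 0)
  →2  λ.λ.λ.1 0

Answer: normal form = λ.λ.λ.1 0  (in 2 steps)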